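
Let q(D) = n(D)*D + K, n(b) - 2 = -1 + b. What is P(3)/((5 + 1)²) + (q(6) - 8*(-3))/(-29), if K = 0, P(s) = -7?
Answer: -2579/1044 ≈ -2.4703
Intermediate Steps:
n(b) = 1 + b (n(b) = 2 + (-1 + b) = 1 + b)
q(D) = D*(1 + D) (q(D) = (1 + D)*D + 0 = D*(1 + D) + 0 = D*(1 + D))
P(3)/((5 + 1)²) + (q(6) - 8*(-3))/(-29) = -7/(5 + 1)² + (6*(1 + 6) - 8*(-3))/(-29) = -7/(6²) + (6*7 + 24)*(-1/29) = -7/36 + (42 + 24)*(-1/29) = -7*1/36 + 66*(-1/29) = -7/36 - 66/29 = -2579/1044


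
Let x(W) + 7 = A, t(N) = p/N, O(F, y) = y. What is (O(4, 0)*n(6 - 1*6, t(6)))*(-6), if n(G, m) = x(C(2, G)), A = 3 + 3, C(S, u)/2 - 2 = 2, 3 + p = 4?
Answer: 0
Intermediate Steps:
p = 1 (p = -3 + 4 = 1)
C(S, u) = 8 (C(S, u) = 4 + 2*2 = 4 + 4 = 8)
t(N) = 1/N
A = 6
x(W) = -1 (x(W) = -7 + 6 = -1)
n(G, m) = -1
(O(4, 0)*n(6 - 1*6, t(6)))*(-6) = (0*(-1))*(-6) = 0*(-6) = 0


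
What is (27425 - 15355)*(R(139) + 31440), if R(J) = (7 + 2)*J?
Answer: 394580370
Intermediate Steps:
R(J) = 9*J
(27425 - 15355)*(R(139) + 31440) = (27425 - 15355)*(9*139 + 31440) = 12070*(1251 + 31440) = 12070*32691 = 394580370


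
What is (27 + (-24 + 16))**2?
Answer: 361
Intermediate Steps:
(27 + (-24 + 16))**2 = (27 - 8)**2 = 19**2 = 361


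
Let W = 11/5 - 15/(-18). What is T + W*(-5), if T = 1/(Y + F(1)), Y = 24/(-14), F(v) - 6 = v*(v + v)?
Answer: -1981/132 ≈ -15.008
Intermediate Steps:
F(v) = 6 + 2*v**2 (F(v) = 6 + v*(v + v) = 6 + v*(2*v) = 6 + 2*v**2)
Y = -12/7 (Y = 24*(-1/14) = -12/7 ≈ -1.7143)
T = 7/44 (T = 1/(-12/7 + (6 + 2*1**2)) = 1/(-12/7 + (6 + 2*1)) = 1/(-12/7 + (6 + 2)) = 1/(-12/7 + 8) = 1/(44/7) = 7/44 ≈ 0.15909)
W = 91/30 (W = 11*(1/5) - 15*(-1/18) = 11/5 + 5/6 = 91/30 ≈ 3.0333)
T + W*(-5) = 7/44 + (91/30)*(-5) = 7/44 - 91/6 = -1981/132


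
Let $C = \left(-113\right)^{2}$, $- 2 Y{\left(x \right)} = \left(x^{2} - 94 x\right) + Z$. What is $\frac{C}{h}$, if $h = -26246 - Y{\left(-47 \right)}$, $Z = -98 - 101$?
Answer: $- \frac{12769}{23032} \approx -0.5544$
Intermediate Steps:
$Z = -199$
$Y{\left(x \right)} = \frac{199}{2} + 47 x - \frac{x^{2}}{2}$ ($Y{\left(x \right)} = - \frac{\left(x^{2} - 94 x\right) - 199}{2} = - \frac{-199 + x^{2} - 94 x}{2} = \frac{199}{2} + 47 x - \frac{x^{2}}{2}$)
$C = 12769$
$h = -23032$ ($h = -26246 - \left(\frac{199}{2} + 47 \left(-47\right) - \frac{\left(-47\right)^{2}}{2}\right) = -26246 - \left(\frac{199}{2} - 2209 - \frac{2209}{2}\right) = -26246 - -3214 = -26246 + 3214 = -23032$)
$\frac{C}{h} = \frac{12769}{-23032} = 12769 \left(- \frac{1}{23032}\right) = - \frac{12769}{23032}$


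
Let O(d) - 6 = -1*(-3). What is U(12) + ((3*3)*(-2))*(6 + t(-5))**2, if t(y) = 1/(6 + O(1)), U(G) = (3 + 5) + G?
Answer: -16062/25 ≈ -642.48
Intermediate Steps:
O(d) = 9 (O(d) = 6 - 1*(-3) = 6 + 3 = 9)
U(G) = 8 + G
t(y) = 1/15 (t(y) = 1/(6 + 9) = 1/15)
U(12) + ((3*3)*(-2))*(6 + t(-5))**2 = (8 + 12) + ((3*3)*(-2))*(6 + 1/15)**2 = 20 + (9*(-2))*(91/15)**2 = 20 - 18*8281/225 = 20 - 16562/25 = -16062/25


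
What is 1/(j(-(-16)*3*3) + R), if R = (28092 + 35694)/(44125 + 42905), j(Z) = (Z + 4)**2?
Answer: 14505/317728151 ≈ 4.5652e-5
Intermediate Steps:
j(Z) = (4 + Z)**2
R = 10631/14505 (R = 63786/87030 = 63786*(1/87030) = 10631/14505 ≈ 0.73292)
1/(j(-(-16)*3*3) + R) = 1/((4 - (-16)*3*3)**2 + 10631/14505) = 1/((4 - 4*(-12)*3)**2 + 10631/14505) = 1/((4 + 48*3)**2 + 10631/14505) = 1/((4 + 144)**2 + 10631/14505) = 1/(148**2 + 10631/14505) = 1/(21904 + 10631/14505) = 1/(317728151/14505) = 14505/317728151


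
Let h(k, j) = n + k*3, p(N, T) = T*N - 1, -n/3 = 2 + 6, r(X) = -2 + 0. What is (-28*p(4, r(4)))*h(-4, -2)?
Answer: -9072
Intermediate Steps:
r(X) = -2
n = -24 (n = -3*(2 + 6) = -3*8 = -24)
p(N, T) = -1 + N*T (p(N, T) = N*T - 1 = -1 + N*T)
h(k, j) = -24 + 3*k (h(k, j) = -24 + k*3 = -24 + 3*k)
(-28*p(4, r(4)))*h(-4, -2) = (-28*(-1 + 4*(-2)))*(-24 + 3*(-4)) = (-28*(-1 - 8))*(-24 - 12) = -28*(-9)*(-36) = 252*(-36) = -9072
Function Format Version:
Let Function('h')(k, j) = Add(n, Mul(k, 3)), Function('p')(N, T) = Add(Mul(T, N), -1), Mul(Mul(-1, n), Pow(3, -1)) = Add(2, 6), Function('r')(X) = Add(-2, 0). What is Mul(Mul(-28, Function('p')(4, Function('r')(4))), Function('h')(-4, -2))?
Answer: -9072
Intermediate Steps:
Function('r')(X) = -2
n = -24 (n = Mul(-3, Add(2, 6)) = Mul(-3, 8) = -24)
Function('p')(N, T) = Add(-1, Mul(N, T)) (Function('p')(N, T) = Add(Mul(N, T), -1) = Add(-1, Mul(N, T)))
Function('h')(k, j) = Add(-24, Mul(3, k)) (Function('h')(k, j) = Add(-24, Mul(k, 3)) = Add(-24, Mul(3, k)))
Mul(Mul(-28, Function('p')(4, Function('r')(4))), Function('h')(-4, -2)) = Mul(Mul(-28, Add(-1, Mul(4, -2))), Add(-24, Mul(3, -4))) = Mul(Mul(-28, Add(-1, -8)), Add(-24, -12)) = Mul(Mul(-28, -9), -36) = Mul(252, -36) = -9072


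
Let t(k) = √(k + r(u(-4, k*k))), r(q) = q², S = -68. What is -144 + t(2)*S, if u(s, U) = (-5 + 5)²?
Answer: -144 - 68*√2 ≈ -240.17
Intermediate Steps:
u(s, U) = 0 (u(s, U) = 0² = 0)
t(k) = √k (t(k) = √(k + 0²) = √(k + 0) = √k)
-144 + t(2)*S = -144 + √2*(-68) = -144 - 68*√2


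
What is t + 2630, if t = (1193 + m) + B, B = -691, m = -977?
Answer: 2155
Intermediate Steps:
t = -475 (t = (1193 - 977) - 691 = 216 - 691 = -475)
t + 2630 = -475 + 2630 = 2155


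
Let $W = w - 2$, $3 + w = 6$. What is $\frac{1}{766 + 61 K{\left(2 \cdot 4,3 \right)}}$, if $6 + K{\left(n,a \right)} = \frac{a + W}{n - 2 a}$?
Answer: $\frac{1}{522} \approx 0.0019157$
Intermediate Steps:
$w = 3$ ($w = -3 + 6 = 3$)
$W = 1$ ($W = 3 - 2 = 1$)
$K{\left(n,a \right)} = -6 + \frac{1 + a}{n - 2 a}$ ($K{\left(n,a \right)} = -6 + \frac{a + 1}{n - 2 a} = -6 + \frac{1 + a}{n - 2 a}$)
$\frac{1}{766 + 61 K{\left(2 \cdot 4,3 \right)}} = \frac{1}{766 + 61 \frac{-1 - 39 + 6 \cdot 2 \cdot 4}{- 2 \cdot 4 + 2 \cdot 3}} = \frac{1}{766 + 61 \frac{-1 - 39 + 6 \cdot 8}{\left(-1\right) 8 + 6}} = \frac{1}{766 + 61 \frac{-1 - 39 + 48}{-8 + 6}} = \frac{1}{766 + 61 \frac{1}{-2} \cdot 8} = \frac{1}{766 + 61 \left(\left(- \frac{1}{2}\right) 8\right)} = \frac{1}{766 + 61 \left(-4\right)} = \frac{1}{766 - 244} = \frac{1}{522}$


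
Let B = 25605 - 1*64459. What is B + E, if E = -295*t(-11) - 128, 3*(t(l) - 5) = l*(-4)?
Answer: -134351/3 ≈ -44784.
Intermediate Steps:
t(l) = 5 - 4*l/3 (t(l) = 5 + (l*(-4))/3 = 5 + (-4*l)/3 = 5 - 4*l/3)
B = -38854 (B = 25605 - 64459 = -38854)
E = -17789/3 (E = -295*(5 - 4/3*(-11)) - 128 = -295*(5 + 44/3) - 128 = -295*59/3 - 128 = -17405/3 - 128 = -17789/3 ≈ -5929.7)
B + E = -38854 - 17789/3 = -134351/3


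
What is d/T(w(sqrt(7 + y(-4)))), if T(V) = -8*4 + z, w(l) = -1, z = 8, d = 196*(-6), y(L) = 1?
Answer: 49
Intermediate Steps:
d = -1176
T(V) = -24 (T(V) = -8*4 + 8 = -32 + 8 = -24)
d/T(w(sqrt(7 + y(-4)))) = -1176/(-24) = -1176*(-1/24) = 49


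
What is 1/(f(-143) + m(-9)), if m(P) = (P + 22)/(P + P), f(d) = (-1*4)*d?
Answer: 18/10283 ≈ 0.0017505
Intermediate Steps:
f(d) = -4*d
m(P) = (22 + P)/(2*P) (m(P) = (22 + P)/((2*P)) = (22 + P)*(1/(2*P)) = (22 + P)/(2*P))
1/(f(-143) + m(-9)) = 1/(-4*(-143) + (½)*(22 - 9)/(-9)) = 1/(572 + (½)*(-⅑)*13) = 1/(572 - 13/18) = 1/(10283/18) = 18/10283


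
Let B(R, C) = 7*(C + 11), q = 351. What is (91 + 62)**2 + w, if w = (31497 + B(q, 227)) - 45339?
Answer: 11233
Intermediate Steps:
B(R, C) = 77 + 7*C (B(R, C) = 7*(11 + C) = 77 + 7*C)
w = -12176 (w = (31497 + (77 + 7*227)) - 45339 = (31497 + (77 + 1589)) - 45339 = (31497 + 1666) - 45339 = 33163 - 45339 = -12176)
(91 + 62)**2 + w = (91 + 62)**2 - 12176 = 153**2 - 12176 = 23409 - 12176 = 11233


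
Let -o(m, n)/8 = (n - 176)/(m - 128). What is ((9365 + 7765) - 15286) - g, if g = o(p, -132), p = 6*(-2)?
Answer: 9308/5 ≈ 1861.6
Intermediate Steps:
p = -12
o(m, n) = -8*(-176 + n)/(-128 + m) (o(m, n) = -8*(n - 176)/(m - 128) = -8*(-176 + n)/(-128 + m))
g = -88/5 (g = 8*(176 - 1*(-132))/(-128 - 12) = 8*(176 + 132)/(-140) = 8*(-1/140)*308 = -88/5 ≈ -17.600)
((9365 + 7765) - 15286) - g = ((9365 + 7765) - 15286) - 1*(-88/5) = (17130 - 15286) + 88/5 = 1844 + 88/5 = 9308/5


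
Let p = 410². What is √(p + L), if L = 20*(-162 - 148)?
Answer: 10*√1619 ≈ 402.37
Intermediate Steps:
p = 168100
L = -6200 (L = 20*(-310) = -6200)
√(p + L) = √(168100 - 6200) = √161900 = 10*√1619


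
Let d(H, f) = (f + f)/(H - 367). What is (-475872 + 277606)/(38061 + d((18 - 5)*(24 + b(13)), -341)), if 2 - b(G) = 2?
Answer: -991330/190367 ≈ -5.2075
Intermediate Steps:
b(G) = 0 (b(G) = 2 - 1*2 = 2 - 2 = 0)
d(H, f) = 2*f/(-367 + H) (d(H, f) = (2*f)/(-367 + H) = 2*f/(-367 + H))
(-475872 + 277606)/(38061 + d((18 - 5)*(24 + b(13)), -341)) = (-475872 + 277606)/(38061 + 2*(-341)/(-367 + (18 - 5)*(24 + 0))) = -198266/(38061 + 2*(-341)/(-367 + 13*24)) = -198266/(38061 + 2*(-341)/(-367 + 312)) = -198266/(38061 + 2*(-341)/(-55)) = -198266/(38061 + 2*(-341)*(-1/55)) = -198266/(38061 + 62/5) = -198266/190367/5 = -198266*5/190367 = -991330/190367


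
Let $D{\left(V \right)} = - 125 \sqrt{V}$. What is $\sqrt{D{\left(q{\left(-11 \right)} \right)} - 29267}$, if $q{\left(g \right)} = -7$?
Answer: $\sqrt{-29267 - 125 i \sqrt{7}} \approx 0.9666 - 171.08 i$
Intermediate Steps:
$\sqrt{D{\left(q{\left(-11 \right)} \right)} - 29267} = \sqrt{- 125 \sqrt{-7} - 29267} = \sqrt{- 125 i \sqrt{7} - 29267} = \sqrt{-29267 - 125 i \sqrt{7}}$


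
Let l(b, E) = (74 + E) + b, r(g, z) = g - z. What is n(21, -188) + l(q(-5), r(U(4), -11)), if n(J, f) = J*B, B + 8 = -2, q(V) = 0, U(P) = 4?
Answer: -121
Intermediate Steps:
B = -10 (B = -8 - 2 = -10)
n(J, f) = -10*J (n(J, f) = J*(-10) = -10*J)
l(b, E) = 74 + E + b
n(21, -188) + l(q(-5), r(U(4), -11)) = -10*21 + (74 + (4 - 1*(-11)) + 0) = -210 + (74 + (4 + 11) + 0) = -210 + (74 + 15 + 0) = -210 + 89 = -121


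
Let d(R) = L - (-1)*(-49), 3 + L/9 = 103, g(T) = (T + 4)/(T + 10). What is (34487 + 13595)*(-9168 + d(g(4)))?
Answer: -399897994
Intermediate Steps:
g(T) = (4 + T)/(10 + T)
L = 900 (L = -27 + 9*103 = -27 + 927 = 900)
d(R) = 851 (d(R) = 900 - (-1)*(-49) = 900 - 1*49 = 900 - 49 = 851)
(34487 + 13595)*(-9168 + d(g(4))) = (34487 + 13595)*(-9168 + 851) = 48082*(-8317) = -399897994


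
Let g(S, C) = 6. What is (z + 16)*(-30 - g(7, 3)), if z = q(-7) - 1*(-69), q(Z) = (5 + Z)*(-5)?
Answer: -3420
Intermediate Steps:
q(Z) = -25 - 5*Z
z = 79 (z = (-25 - 5*(-7)) - 1*(-69) = (-25 + 35) + 69 = 10 + 69 = 79)
(z + 16)*(-30 - g(7, 3)) = (79 + 16)*(-30 - 1*6) = 95*(-30 - 6) = 95*(-36) = -3420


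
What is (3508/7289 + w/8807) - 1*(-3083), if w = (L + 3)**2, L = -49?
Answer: 197957107989/64194223 ≈ 3083.7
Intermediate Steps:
w = 2116 (w = (-49 + 3)**2 = (-46)**2 = 2116)
(3508/7289 + w/8807) - 1*(-3083) = (3508/7289 + 2116/8807) - 1*(-3083) = (3508*(1/7289) + 2116*(1/8807)) + 3083 = (3508/7289 + 2116/8807) + 3083 = 46318480/64194223 + 3083 = 197957107989/64194223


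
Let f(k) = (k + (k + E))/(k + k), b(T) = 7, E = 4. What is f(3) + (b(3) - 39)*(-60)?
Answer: 5765/3 ≈ 1921.7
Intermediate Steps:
f(k) = (4 + 2*k)/(2*k) (f(k) = (k + (k + 4))/(k + k) = (k + (4 + k))/((2*k)) = (4 + 2*k)*(1/(2*k)) = (4 + 2*k)/(2*k))
f(3) + (b(3) - 39)*(-60) = (2 + 3)/3 + (7 - 39)*(-60) = (1/3)*5 - 32*(-60) = 5/3 + 1920 = 5765/3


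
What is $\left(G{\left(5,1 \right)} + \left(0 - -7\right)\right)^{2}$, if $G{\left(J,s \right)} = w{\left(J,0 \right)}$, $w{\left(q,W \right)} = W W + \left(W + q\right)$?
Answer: $144$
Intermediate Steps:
$w{\left(q,W \right)} = W + q + W^{2}$ ($w{\left(q,W \right)} = W^{2} + \left(W + q\right) = W + q + W^{2}$)
$G{\left(J,s \right)} = J$ ($G{\left(J,s \right)} = 0 + J + 0^{2} = 0 + J + 0 = J$)
$\left(G{\left(5,1 \right)} + \left(0 - -7\right)\right)^{2} = \left(5 + \left(0 - -7\right)\right)^{2} = \left(5 + \left(0 + 7\right)\right)^{2} = \left(5 + 7\right)^{2} = 12^{2} = 144$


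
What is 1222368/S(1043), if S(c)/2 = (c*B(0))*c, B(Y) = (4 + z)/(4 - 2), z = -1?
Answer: 58208/155407 ≈ 0.37455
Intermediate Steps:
B(Y) = 3/2 (B(Y) = (4 - 1)/(4 - 2) = 3/2)
S(c) = 3*c**2 (S(c) = 2*((c*(3/2))*c) = 2*((3*c/2)*c) = 2*(3*c**2/2) = 3*c**2)
1222368/S(1043) = 1222368/((3*1043**2)) = 1222368/((3*1087849)) = 1222368/3263547 = 1222368*(1/3263547) = 58208/155407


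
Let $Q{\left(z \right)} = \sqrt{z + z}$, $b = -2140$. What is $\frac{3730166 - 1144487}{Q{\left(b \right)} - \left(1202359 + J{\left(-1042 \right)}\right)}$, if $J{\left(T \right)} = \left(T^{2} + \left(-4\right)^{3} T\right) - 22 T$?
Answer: $- \frac{409870630471}{376908248967} - \frac{1723786 i \sqrt{1070}}{1884541244835} \approx -1.0875 - 2.9921 \cdot 10^{-5} i$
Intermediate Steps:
$Q{\left(z \right)} = \sqrt{2} \sqrt{z}$ ($Q{\left(z \right)} = \sqrt{2 z} = \sqrt{2} \sqrt{z}$)
$J{\left(T \right)} = T^{2} - 86 T$ ($J{\left(T \right)} = \left(T^{2} - 64 T\right) - 22 T = T^{2} - 86 T$)
$\frac{3730166 - 1144487}{Q{\left(b \right)} - \left(1202359 + J{\left(-1042 \right)}\right)} = \frac{3730166 - 1144487}{\sqrt{2} \sqrt{-2140} - \left(1202359 - 1042 \left(-86 - 1042\right)\right)} = \frac{2585679}{\sqrt{2} \cdot 2 i \sqrt{535} - \left(1202359 - -1175376\right)} = \frac{2585679}{2 i \sqrt{1070} - 2377735} = \frac{2585679}{-2377735 + 2 i \sqrt{1070}}$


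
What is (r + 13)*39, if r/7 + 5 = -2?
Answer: -1404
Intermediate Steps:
r = -49 (r = -35 + 7*(-2) = -35 - 14 = -49)
(r + 13)*39 = (-49 + 13)*39 = -36*39 = -1404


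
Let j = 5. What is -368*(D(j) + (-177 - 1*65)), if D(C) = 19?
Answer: 82064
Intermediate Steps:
-368*(D(j) + (-177 - 1*65)) = -368*(19 + (-177 - 1*65)) = -368*(19 + (-177 - 65)) = -368*(19 - 242) = -368*(-223) = 82064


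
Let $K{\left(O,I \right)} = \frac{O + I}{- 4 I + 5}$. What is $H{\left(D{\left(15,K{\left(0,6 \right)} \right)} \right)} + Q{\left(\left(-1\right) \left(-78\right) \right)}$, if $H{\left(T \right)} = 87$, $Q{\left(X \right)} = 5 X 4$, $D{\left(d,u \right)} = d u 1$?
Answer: $1647$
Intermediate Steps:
$K{\left(O,I \right)} = \frac{I + O}{5 - 4 I}$
$D{\left(d,u \right)} = d u$
$Q{\left(X \right)} = 20 X$
$H{\left(D{\left(15,K{\left(0,6 \right)} \right)} \right)} + Q{\left(\left(-1\right) \left(-78\right) \right)} = 87 + 20 \left(\left(-1\right) \left(-78\right)\right) = 87 + 20 \cdot 78 = 87 + 1560 = 1647$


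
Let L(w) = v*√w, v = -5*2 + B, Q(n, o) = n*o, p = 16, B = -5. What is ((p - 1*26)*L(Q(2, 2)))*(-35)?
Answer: -10500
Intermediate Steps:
v = -15 (v = -5*2 - 5 = -10 - 5 = -15)
L(w) = -15*√w
((p - 1*26)*L(Q(2, 2)))*(-35) = ((16 - 1*26)*(-15*√(2*2)))*(-35) = ((16 - 26)*(-15*√4))*(-35) = -(-150)*2*(-35) = -10*(-30)*(-35) = 300*(-35) = -10500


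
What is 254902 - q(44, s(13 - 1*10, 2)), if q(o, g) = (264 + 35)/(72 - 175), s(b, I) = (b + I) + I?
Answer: 26255205/103 ≈ 2.5491e+5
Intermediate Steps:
s(b, I) = b + 2*I (s(b, I) = (I + b) + I = b + 2*I)
q(o, g) = -299/103 (q(o, g) = 299/(-103) = 299*(-1/103) = -299/103)
254902 - q(44, s(13 - 1*10, 2)) = 254902 - 1*(-299/103) = 254902 + 299/103 = 26255205/103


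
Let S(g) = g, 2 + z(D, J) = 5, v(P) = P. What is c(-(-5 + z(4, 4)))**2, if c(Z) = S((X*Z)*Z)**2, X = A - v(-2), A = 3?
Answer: 160000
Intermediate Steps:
z(D, J) = 3 (z(D, J) = -2 + 5 = 3)
X = 5 (X = 3 - 1*(-2) = 3 + 2 = 5)
c(Z) = 25*Z**4 (c(Z) = ((5*Z)*Z)**2 = (5*Z**2)**2 = 25*Z**4)
c(-(-5 + z(4, 4)))**2 = (25*(-(-5 + 3))**4)**2 = (25*(-1*(-2))**4)**2 = (25*2**4)**2 = (25*16)**2 = 400**2 = 160000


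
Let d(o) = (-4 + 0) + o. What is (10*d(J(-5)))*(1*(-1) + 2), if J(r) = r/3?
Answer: -170/3 ≈ -56.667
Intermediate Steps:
J(r) = r/3 (J(r) = r*(⅓) = r/3)
d(o) = -4 + o
(10*d(J(-5)))*(1*(-1) + 2) = (10*(-4 + (⅓)*(-5)))*(1*(-1) + 2) = (10*(-4 - 5/3))*(-1 + 2) = (10*(-17/3))*1 = -170/3*1 = -170/3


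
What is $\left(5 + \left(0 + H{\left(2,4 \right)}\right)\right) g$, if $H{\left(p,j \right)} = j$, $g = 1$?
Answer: $9$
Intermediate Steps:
$\left(5 + \left(0 + H{\left(2,4 \right)}\right)\right) g = \left(5 + \left(0 + 4\right)\right) 1 = \left(5 + 4\right) 1 = 9 \cdot 1 = 9$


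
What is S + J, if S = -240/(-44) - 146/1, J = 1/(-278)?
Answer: -429799/3058 ≈ -140.55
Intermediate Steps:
J = -1/278 ≈ -0.0035971
S = -1546/11 (S = -240*(-1/44) - 146*1 = 60/11 - 146 = -1546/11 ≈ -140.55)
S + J = -1546/11 - 1/278 = -429799/3058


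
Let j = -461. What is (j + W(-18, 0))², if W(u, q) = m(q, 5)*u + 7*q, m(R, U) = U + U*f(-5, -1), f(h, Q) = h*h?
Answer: 7845601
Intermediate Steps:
f(h, Q) = h²
m(R, U) = 26*U (m(R, U) = U + U*(-5)² = U + U*25 = U + 25*U = 26*U)
W(u, q) = 7*q + 130*u (W(u, q) = (26*5)*u + 7*q = 130*u + 7*q = 7*q + 130*u)
(j + W(-18, 0))² = (-461 + (7*0 + 130*(-18)))² = (-461 + (0 - 2340))² = (-461 - 2340)² = (-2801)² = 7845601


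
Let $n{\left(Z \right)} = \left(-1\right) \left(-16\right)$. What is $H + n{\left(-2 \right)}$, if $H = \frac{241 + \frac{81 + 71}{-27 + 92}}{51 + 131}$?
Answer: $\frac{205097}{11830} \approx 17.337$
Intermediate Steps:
$n{\left(Z \right)} = 16$
$H = \frac{15817}{11830}$ ($H = \frac{241 + \frac{152}{65}}{182} = \left(241 + 152 \cdot \frac{1}{65}\right) \frac{1}{182} = \left(241 + \frac{152}{65}\right) \frac{1}{182} = \frac{15817}{65} \cdot \frac{1}{182} = \frac{15817}{11830} \approx 1.337$)
$H + n{\left(-2 \right)} = \frac{15817}{11830} + 16 = \frac{205097}{11830}$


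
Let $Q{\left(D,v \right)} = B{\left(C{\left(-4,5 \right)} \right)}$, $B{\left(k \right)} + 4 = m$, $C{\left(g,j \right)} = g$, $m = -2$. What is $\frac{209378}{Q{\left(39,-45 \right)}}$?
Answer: $- \frac{104689}{3} \approx -34896.0$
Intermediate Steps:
$B{\left(k \right)} = -6$ ($B{\left(k \right)} = -4 - 2 = -6$)
$Q{\left(D,v \right)} = -6$
$\frac{209378}{Q{\left(39,-45 \right)}} = \frac{209378}{-6} = 209378 \left(- \frac{1}{6}\right) = - \frac{104689}{3}$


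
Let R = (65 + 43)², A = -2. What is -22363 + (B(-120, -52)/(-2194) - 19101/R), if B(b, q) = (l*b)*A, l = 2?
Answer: -95389154087/4265136 ≈ -22365.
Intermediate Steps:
B(b, q) = -4*b (B(b, q) = (2*b)*(-2) = -4*b)
R = 11664 (R = 108² = 11664)
-22363 + (B(-120, -52)/(-2194) - 19101/R) = -22363 + (-4*(-120)/(-2194) - 19101/11664) = -22363 + (480*(-1/2194) - 19101*1/11664) = -22363 + (-240/1097 - 6367/3888) = -22363 - 7917719/4265136 = -95389154087/4265136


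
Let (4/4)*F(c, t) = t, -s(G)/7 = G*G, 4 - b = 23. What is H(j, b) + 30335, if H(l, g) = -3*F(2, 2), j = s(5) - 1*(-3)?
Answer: 30329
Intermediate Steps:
b = -19 (b = 4 - 1*23 = 4 - 23 = -19)
s(G) = -7*G² (s(G) = -7*G*G = -7*G²)
F(c, t) = t
j = -172 (j = -7*5² - 1*(-3) = -7*25 + 3 = -175 + 3 = -172)
H(l, g) = -6 (H(l, g) = -3*2 = -6)
H(j, b) + 30335 = -6 + 30335 = 30329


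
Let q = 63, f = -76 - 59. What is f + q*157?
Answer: 9756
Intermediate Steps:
f = -135
f + q*157 = -135 + 63*157 = -135 + 9891 = 9756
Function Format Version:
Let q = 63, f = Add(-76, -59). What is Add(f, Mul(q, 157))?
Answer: 9756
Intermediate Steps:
f = -135
Add(f, Mul(q, 157)) = Add(-135, Mul(63, 157)) = Add(-135, 9891) = 9756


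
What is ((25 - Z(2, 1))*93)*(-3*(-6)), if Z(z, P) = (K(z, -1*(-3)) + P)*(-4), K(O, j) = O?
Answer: 61938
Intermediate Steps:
Z(z, P) = -4*P - 4*z (Z(z, P) = (z + P)*(-4) = (P + z)*(-4) = -4*P - 4*z)
((25 - Z(2, 1))*93)*(-3*(-6)) = ((25 - (-4*1 - 4*2))*93)*(-3*(-6)) = ((25 - (-4 - 8))*93)*18 = ((25 - 1*(-12))*93)*18 = ((25 + 12)*93)*18 = (37*93)*18 = 3441*18 = 61938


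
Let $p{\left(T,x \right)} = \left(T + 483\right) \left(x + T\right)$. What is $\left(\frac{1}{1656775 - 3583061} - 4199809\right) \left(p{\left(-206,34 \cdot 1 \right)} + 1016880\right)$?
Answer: $- \frac{3920575747784153750}{963143} \approx -4.0706 \cdot 10^{12}$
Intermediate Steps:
$p{\left(T,x \right)} = \left(483 + T\right) \left(T + x\right)$
$\left(\frac{1}{1656775 - 3583061} - 4199809\right) \left(p{\left(-206,34 \cdot 1 \right)} + 1016880\right) = \left(\frac{1}{1656775 - 3583061} - 4199809\right) \left(\left(\left(-206\right)^{2} + 483 \left(-206\right) + 483 \cdot 34 \cdot 1 - 206 \cdot 34 \cdot 1\right) + 1016880\right) = \left(\frac{1}{-1926286} - 4199809\right) \left(\left(42436 - 99498 + 483 \cdot 34 - 7004\right) + 1016880\right) = \left(- \frac{1}{1926286} - 4199809\right) \left(\left(42436 - 99498 + 16422 - 7004\right) + 1016880\right) = - \frac{8090033279375 \left(-47644 + 1016880\right)}{1926286} = \left(- \frac{8090033279375}{1926286}\right) 969236 = - \frac{3920575747784153750}{963143}$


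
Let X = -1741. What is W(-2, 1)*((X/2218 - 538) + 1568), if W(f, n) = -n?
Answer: -2282799/2218 ≈ -1029.2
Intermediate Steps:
W(-2, 1)*((X/2218 - 538) + 1568) = (-1*1)*((-1741/2218 - 538) + 1568) = -((-1741*1/2218 - 538) + 1568) = -((-1741/2218 - 538) + 1568) = -(-1195025/2218 + 1568) = -1*2282799/2218 = -2282799/2218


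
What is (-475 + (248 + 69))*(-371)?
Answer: 58618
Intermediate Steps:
(-475 + (248 + 69))*(-371) = (-475 + 317)*(-371) = -158*(-371) = 58618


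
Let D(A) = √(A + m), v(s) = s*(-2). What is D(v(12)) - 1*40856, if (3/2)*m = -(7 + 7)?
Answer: -40856 + 10*I*√3/3 ≈ -40856.0 + 5.7735*I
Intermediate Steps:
v(s) = -2*s
m = -28/3 (m = 2*(-(7 + 7))/3 = 2*(-1*14)/3 = (⅔)*(-14) = -28/3 ≈ -9.3333)
D(A) = √(-28/3 + A) (D(A) = √(A - 28/3) = √(-28/3 + A))
D(v(12)) - 1*40856 = √(-84 + 9*(-2*12))/3 - 1*40856 = √(-84 + 9*(-24))/3 - 40856 = √(-84 - 216)/3 - 40856 = √(-300)/3 - 40856 = (10*I*√3)/3 - 40856 = 10*I*√3/3 - 40856 = -40856 + 10*I*√3/3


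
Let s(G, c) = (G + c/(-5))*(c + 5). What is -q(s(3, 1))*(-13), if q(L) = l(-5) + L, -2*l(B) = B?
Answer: 2509/10 ≈ 250.90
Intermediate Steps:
l(B) = -B/2
s(G, c) = (5 + c)*(G - c/5) (s(G, c) = (G + c*(-⅕))*(5 + c) = (G - c/5)*(5 + c) = (5 + c)*(G - c/5))
q(L) = 5/2 + L (q(L) = -½*(-5) + L = 5/2 + L)
-q(s(3, 1))*(-13) = -(5/2 + (-1*1 + 5*3 - ⅕*1² + 3*1))*(-13) = -(5/2 + (-1 + 15 - ⅕*1 + 3))*(-13) = -(5/2 + (-1 + 15 - ⅕ + 3))*(-13) = -(5/2 + 84/5)*(-13) = -193*(-13)/10 = -1*(-2509/10) = 2509/10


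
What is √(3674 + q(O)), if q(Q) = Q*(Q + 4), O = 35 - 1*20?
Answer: √3959 ≈ 62.921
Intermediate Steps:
O = 15 (O = 35 - 20 = 15)
q(Q) = Q*(4 + Q)
√(3674 + q(O)) = √(3674 + 15*(4 + 15)) = √(3674 + 15*19) = √(3674 + 285) = √3959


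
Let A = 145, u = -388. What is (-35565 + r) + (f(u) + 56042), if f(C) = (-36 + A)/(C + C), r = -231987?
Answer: -164131869/776 ≈ -2.1151e+5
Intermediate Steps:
f(C) = 109/(2*C) (f(C) = (-36 + 145)/(C + C) = 109/((2*C)) = 109*(1/(2*C)) = 109/(2*C))
(-35565 + r) + (f(u) + 56042) = (-35565 - 231987) + ((109/2)/(-388) + 56042) = -267552 + ((109/2)*(-1/388) + 56042) = -267552 + (-109/776 + 56042) = -267552 + 43488483/776 = -164131869/776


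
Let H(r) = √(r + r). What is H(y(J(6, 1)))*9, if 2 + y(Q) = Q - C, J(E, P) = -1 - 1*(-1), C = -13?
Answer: 9*√22 ≈ 42.214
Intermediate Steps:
J(E, P) = 0 (J(E, P) = -1 + 1 = 0)
y(Q) = 11 + Q (y(Q) = -2 + (Q - 1*(-13)) = -2 + (Q + 13) = -2 + (13 + Q) = 11 + Q)
H(r) = √2*√r (H(r) = √(2*r) = √2*√r)
H(y(J(6, 1)))*9 = (√2*√(11 + 0))*9 = (√2*√11)*9 = √22*9 = 9*√22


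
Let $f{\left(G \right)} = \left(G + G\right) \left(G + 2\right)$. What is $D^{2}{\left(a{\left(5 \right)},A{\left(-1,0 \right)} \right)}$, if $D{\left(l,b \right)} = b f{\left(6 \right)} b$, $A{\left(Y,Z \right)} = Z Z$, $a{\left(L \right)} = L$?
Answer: $0$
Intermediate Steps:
$f{\left(G \right)} = 2 G \left(2 + G\right)$
$A{\left(Y,Z \right)} = Z^{2}$
$D{\left(l,b \right)} = 96 b^{2}$ ($D{\left(l,b \right)} = b 2 \cdot 6 \left(2 + 6\right) b = b 2 \cdot 6 \cdot 8 b = b 96 b = 96 b b = 96 b^{2}$)
$D^{2}{\left(a{\left(5 \right)},A{\left(-1,0 \right)} \right)} = \left(96 \left(0^{2}\right)^{2}\right)^{2} = \left(96 \cdot 0^{2}\right)^{2} = \left(96 \cdot 0\right)^{2} = 0^{2} = 0$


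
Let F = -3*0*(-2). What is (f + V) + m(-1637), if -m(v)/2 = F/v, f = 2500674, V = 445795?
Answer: 2946469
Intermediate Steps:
F = 0 (F = 0*(-2) = 0)
m(v) = 0 (m(v) = -0/v = -2*0 = 0)
(f + V) + m(-1637) = (2500674 + 445795) + 0 = 2946469 + 0 = 2946469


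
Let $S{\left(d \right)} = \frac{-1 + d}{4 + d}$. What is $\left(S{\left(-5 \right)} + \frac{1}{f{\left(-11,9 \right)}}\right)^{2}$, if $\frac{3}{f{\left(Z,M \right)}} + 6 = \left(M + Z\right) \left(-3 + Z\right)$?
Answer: $\frac{1600}{9} \approx 177.78$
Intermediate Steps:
$S{\left(d \right)} = \frac{-1 + d}{4 + d}$
$f{\left(Z,M \right)} = \frac{3}{-6 + \left(-3 + Z\right) \left(M + Z\right)}$ ($f{\left(Z,M \right)} = \frac{3}{-6 + \left(M + Z\right) \left(-3 + Z\right)} = \frac{3}{-6 + \left(-3 + Z\right) \left(M + Z\right)}$)
$\left(S{\left(-5 \right)} + \frac{1}{f{\left(-11,9 \right)}}\right)^{2} = \left(\frac{-1 - 5}{4 - 5} + \frac{1}{3 \frac{1}{-6 + \left(-11\right)^{2} - 27 - -33 + 9 \left(-11\right)}}\right)^{2} = \left(\frac{1}{-1} \left(-6\right) + \frac{1}{3 \frac{1}{-6 + 121 - 27 + 33 - 99}}\right)^{2} = \left(\left(-1\right) \left(-6\right) + \frac{1}{3 \cdot \frac{1}{22}}\right)^{2} = \left(6 + \frac{1}{3 \cdot \frac{1}{22}}\right)^{2} = \left(6 + \frac{1}{\frac{3}{22}}\right)^{2} = \left(6 + \frac{22}{3}\right)^{2} = \left(\frac{40}{3}\right)^{2} = \frac{1600}{9}$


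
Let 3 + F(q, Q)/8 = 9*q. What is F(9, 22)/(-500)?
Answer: -156/125 ≈ -1.2480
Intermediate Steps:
F(q, Q) = -24 + 72*q (F(q, Q) = -24 + 8*(9*q) = -24 + 72*q)
F(9, 22)/(-500) = (-24 + 72*9)/(-500) = (-24 + 648)*(-1/500) = 624*(-1/500) = -156/125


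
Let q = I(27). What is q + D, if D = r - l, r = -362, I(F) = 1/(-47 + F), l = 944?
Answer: -26121/20 ≈ -1306.1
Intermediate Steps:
D = -1306 (D = -362 - 1*944 = -362 - 944 = -1306)
q = -1/20 (q = 1/(-47 + 27) = 1/(-20) = -1/20 ≈ -0.050000)
q + D = -1/20 - 1306 = -26121/20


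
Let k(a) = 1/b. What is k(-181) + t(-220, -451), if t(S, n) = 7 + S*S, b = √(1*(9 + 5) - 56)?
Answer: 48407 - I*√42/42 ≈ 48407.0 - 0.1543*I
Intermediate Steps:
b = I*√42 (b = √(1*14 - 56) = √(14 - 56) = √(-42) = I*√42 ≈ 6.4807*I)
k(a) = -I*√42/42 (k(a) = 1/(I*√42) = -I*√42/42)
t(S, n) = 7 + S²
k(-181) + t(-220, -451) = -I*√42/42 + (7 + (-220)²) = -I*√42/42 + (7 + 48400) = -I*√42/42 + 48407 = 48407 - I*√42/42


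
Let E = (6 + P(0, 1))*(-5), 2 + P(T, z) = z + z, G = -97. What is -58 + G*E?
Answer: 2852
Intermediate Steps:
P(T, z) = -2 + 2*z (P(T, z) = -2 + (z + z) = -2 + 2*z)
E = -30 (E = (6 + (-2 + 2*1))*(-5) = (6 + (-2 + 2))*(-5) = (6 + 0)*(-5) = 6*(-5) = -30)
-58 + G*E = -58 - 97*(-30) = -58 + 2910 = 2852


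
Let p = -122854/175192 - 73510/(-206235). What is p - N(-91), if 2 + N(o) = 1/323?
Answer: 31606955129/19131513516 ≈ 1.6521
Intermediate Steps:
N(o) = -645/323 (N(o) = -2 + 1/323 = -645/323)
p = -20423657/59230692 (p = -122854*1/175192 - 73510*(-1/206235) = -1007/1436 + 14702/41247 = -20423657/59230692 ≈ -0.34482)
p - N(-91) = -20423657/59230692 - 1*(-645/323) = -20423657/59230692 + 645/323 = 31606955129/19131513516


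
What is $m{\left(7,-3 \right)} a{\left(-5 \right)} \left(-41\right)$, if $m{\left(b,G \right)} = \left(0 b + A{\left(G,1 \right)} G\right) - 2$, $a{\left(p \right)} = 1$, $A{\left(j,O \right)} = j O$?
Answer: $-287$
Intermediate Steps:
$A{\left(j,O \right)} = O j$
$m{\left(b,G \right)} = -2 + G^{2}$ ($m{\left(b,G \right)} = \left(0 b + 1 G G\right) - 2 = \left(0 + G G\right) - 2 = \left(0 + G^{2}\right) - 2 = G^{2} - 2 = -2 + G^{2}$)
$m{\left(7,-3 \right)} a{\left(-5 \right)} \left(-41\right) = \left(-2 + \left(-3\right)^{2}\right) 1 \left(-41\right) = \left(-2 + 9\right) 1 \left(-41\right) = 7 \cdot 1 \left(-41\right) = 7 \left(-41\right) = -287$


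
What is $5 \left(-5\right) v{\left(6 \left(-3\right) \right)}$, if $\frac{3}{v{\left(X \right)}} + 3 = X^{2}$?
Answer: $- \frac{25}{107} \approx -0.23364$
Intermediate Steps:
$v{\left(X \right)} = \frac{3}{-3 + X^{2}}$
$5 \left(-5\right) v{\left(6 \left(-3\right) \right)} = 5 \left(-5\right) \frac{3}{-3 + \left(6 \left(-3\right)\right)^{2}} = - 25 \frac{3}{-3 + \left(-18\right)^{2}} = - 25 \frac{3}{-3 + 324} = - 25 \cdot \frac{3}{321} = - 25 \cdot 3 \cdot \frac{1}{321} = \left(-25\right) \frac{1}{107} = - \frac{25}{107}$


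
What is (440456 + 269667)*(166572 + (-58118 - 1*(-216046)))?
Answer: 230434913500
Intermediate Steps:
(440456 + 269667)*(166572 + (-58118 - 1*(-216046))) = 710123*(166572 + (-58118 + 216046)) = 710123*(166572 + 157928) = 710123*324500 = 230434913500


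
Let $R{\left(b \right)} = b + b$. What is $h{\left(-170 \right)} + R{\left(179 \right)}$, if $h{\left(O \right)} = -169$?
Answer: $189$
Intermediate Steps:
$R{\left(b \right)} = 2 b$
$h{\left(-170 \right)} + R{\left(179 \right)} = -169 + 2 \cdot 179 = -169 + 358 = 189$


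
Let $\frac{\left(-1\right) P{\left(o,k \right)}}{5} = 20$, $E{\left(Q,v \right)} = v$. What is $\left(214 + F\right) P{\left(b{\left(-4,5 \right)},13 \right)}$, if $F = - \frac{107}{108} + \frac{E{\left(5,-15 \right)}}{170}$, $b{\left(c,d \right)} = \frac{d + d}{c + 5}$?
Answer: $- \frac{9773075}{459} \approx -21292.0$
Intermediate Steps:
$b{\left(c,d \right)} = \frac{2 d}{5 + c}$
$P{\left(o,k \right)} = -100$ ($P{\left(o,k \right)} = \left(-5\right) 20 = -100$)
$F = - \frac{1981}{1836}$ ($F = - \frac{107}{108} - \frac{15}{170} = \left(-107\right) \frac{1}{108} - \frac{3}{34} = - \frac{107}{108} - \frac{3}{34} = - \frac{1981}{1836} \approx -1.079$)
$\left(214 + F\right) P{\left(b{\left(-4,5 \right)},13 \right)} = \left(214 - \frac{1981}{1836}\right) \left(-100\right) = \frac{390923}{1836} \left(-100\right) = - \frac{9773075}{459}$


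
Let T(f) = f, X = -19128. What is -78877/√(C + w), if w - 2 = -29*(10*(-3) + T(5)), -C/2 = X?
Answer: -78877*√38983/38983 ≈ -399.50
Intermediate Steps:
C = 38256 (C = -2*(-19128) = 38256)
w = 727 (w = 2 - 29*(10*(-3) + 5) = 2 - 29*(-30 + 5) = 2 - 29*(-25) = 2 + 725 = 727)
-78877/√(C + w) = -78877/√(38256 + 727) = -78877*√38983/38983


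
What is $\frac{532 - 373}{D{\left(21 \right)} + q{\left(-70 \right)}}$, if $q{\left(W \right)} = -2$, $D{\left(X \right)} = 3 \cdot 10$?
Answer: $\frac{159}{28} \approx 5.6786$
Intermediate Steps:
$D{\left(X \right)} = 30$
$\frac{532 - 373}{D{\left(21 \right)} + q{\left(-70 \right)}} = \frac{532 - 373}{30 - 2} = \frac{159}{28}$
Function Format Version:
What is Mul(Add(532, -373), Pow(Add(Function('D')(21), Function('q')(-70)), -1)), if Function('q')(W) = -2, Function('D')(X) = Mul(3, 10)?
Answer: Rational(159, 28) ≈ 5.6786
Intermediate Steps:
Function('D')(X) = 30
Mul(Add(532, -373), Pow(Add(Function('D')(21), Function('q')(-70)), -1)) = Mul(Add(532, -373), Pow(Add(30, -2), -1)) = Mul(159, Pow(28, -1)) = Mul(159, Rational(1, 28)) = Rational(159, 28)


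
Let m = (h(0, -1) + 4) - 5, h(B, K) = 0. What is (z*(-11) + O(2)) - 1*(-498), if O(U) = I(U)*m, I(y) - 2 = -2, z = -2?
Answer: 520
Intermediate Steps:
I(y) = 0 (I(y) = 2 - 2 = 0)
m = -1 (m = (0 + 4) - 5 = 4 - 5 = -1)
O(U) = 0 (O(U) = 0*(-1) = 0)
(z*(-11) + O(2)) - 1*(-498) = (-2*(-11) + 0) - 1*(-498) = (22 + 0) + 498 = 22 + 498 = 520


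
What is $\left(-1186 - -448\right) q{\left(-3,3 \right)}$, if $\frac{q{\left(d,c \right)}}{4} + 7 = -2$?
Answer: $26568$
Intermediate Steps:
$q{\left(d,c \right)} = -36$ ($q{\left(d,c \right)} = -28 + 4 \left(-2\right) = -28 - 8 = -36$)
$\left(-1186 - -448\right) q{\left(-3,3 \right)} = \left(-1186 - -448\right) \left(-36\right) = \left(-1186 + 448\right) \left(-36\right) = \left(-738\right) \left(-36\right) = 26568$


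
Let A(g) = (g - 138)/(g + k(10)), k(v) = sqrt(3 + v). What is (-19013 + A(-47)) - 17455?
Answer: -80075033/2196 + 185*sqrt(13)/2196 ≈ -36464.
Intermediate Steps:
A(g) = (-138 + g)/(g + sqrt(13)) (A(g) = (g - 138)/(g + sqrt(3 + 10)) = (-138 + g)/(g + sqrt(13)))
(-19013 + A(-47)) - 17455 = (-19013 + (-138 - 47)/(-47 + sqrt(13))) - 17455 = (-19013 - 185/(-47 + sqrt(13))) - 17455 = -36468 - 185/(-47 + sqrt(13))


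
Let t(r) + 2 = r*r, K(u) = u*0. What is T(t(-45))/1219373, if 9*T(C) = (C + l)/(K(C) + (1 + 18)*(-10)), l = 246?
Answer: -2269/2085127830 ≈ -1.0882e-6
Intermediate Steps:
K(u) = 0
t(r) = -2 + r**2 (t(r) = -2 + r*r = -2 + r**2)
T(C) = -41/285 - C/1710 (T(C) = ((C + 246)/(0 + (1 + 18)*(-10)))/9 = ((246 + C)/(0 + 19*(-10)))/9 = ((246 + C)/(0 - 190))/9 = ((246 + C)/(-190))/9 = ((246 + C)*(-1/190))/9 = (-123/95 - C/190)/9 = -41/285 - C/1710)
T(t(-45))/1219373 = (-41/285 - (-2 + (-45)**2)/1710)/1219373 = (-41/285 - (-2 + 2025)/1710)*(1/1219373) = (-41/285 - 1/1710*2023)*(1/1219373) = (-41/285 - 2023/1710)*(1/1219373) = -2269/1710*1/1219373 = -2269/2085127830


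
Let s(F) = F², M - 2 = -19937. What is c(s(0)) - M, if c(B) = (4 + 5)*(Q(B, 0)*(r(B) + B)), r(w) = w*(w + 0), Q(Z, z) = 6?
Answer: 19935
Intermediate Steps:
M = -19935 (M = 2 - 19937 = -19935)
r(w) = w² (r(w) = w*w = w²)
c(B) = 54*B + 54*B² (c(B) = (4 + 5)*(6*(B² + B)) = 9*(6*(B + B²)) = 9*(6*B + 6*B²) = 54*B + 54*B²)
c(s(0)) - M = 54*0²*(1 + 0²) - 1*(-19935) = 54*0*(1 + 0) + 19935 = 54*0*1 + 19935 = 0 + 19935 = 19935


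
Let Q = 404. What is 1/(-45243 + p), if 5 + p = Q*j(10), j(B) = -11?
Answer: -1/49692 ≈ -2.0124e-5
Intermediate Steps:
p = -4449 (p = -5 + 404*(-11) = -5 - 4444 = -4449)
1/(-45243 + p) = 1/(-45243 - 4449) = 1/(-49692) = -1/49692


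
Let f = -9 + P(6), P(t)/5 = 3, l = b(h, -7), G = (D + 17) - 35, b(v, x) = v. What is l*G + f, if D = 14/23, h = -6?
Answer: 2538/23 ≈ 110.35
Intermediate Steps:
D = 14/23 (D = 14*(1/23) = 14/23 ≈ 0.60870)
G = -400/23 (G = (14/23 + 17) - 35 = 405/23 - 35 = -400/23 ≈ -17.391)
l = -6
P(t) = 15 (P(t) = 5*3 = 15)
f = 6 (f = -9 + 15 = 6)
l*G + f = -6*(-400/23) + 6 = 2400/23 + 6 = 2538/23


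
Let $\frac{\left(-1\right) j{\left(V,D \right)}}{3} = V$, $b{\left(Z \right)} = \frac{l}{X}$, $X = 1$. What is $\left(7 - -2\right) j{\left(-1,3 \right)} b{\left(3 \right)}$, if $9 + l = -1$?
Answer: $-270$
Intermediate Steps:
$l = -10$ ($l = -9 - 1 = -10$)
$b{\left(Z \right)} = -10$ ($b{\left(Z \right)} = - \frac{10}{1} = \left(-10\right) 1 = -10$)
$j{\left(V,D \right)} = - 3 V$
$\left(7 - -2\right) j{\left(-1,3 \right)} b{\left(3 \right)} = \left(7 - -2\right) \left(\left(-3\right) \left(-1\right)\right) \left(-10\right) = \left(7 + 2\right) 3 \left(-10\right) = 9 \cdot 3 \left(-10\right) = 27 \left(-10\right) = -270$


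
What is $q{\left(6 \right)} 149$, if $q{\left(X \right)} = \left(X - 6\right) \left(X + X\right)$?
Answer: $0$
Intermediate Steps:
$q{\left(X \right)} = 2 X \left(-6 + X\right)$ ($q{\left(X \right)} = \left(-6 + X\right) 2 X = 2 X \left(-6 + X\right)$)
$q{\left(6 \right)} 149 = 2 \cdot 6 \left(-6 + 6\right) 149 = 2 \cdot 6 \cdot 0 \cdot 149 = 0 \cdot 149 = 0$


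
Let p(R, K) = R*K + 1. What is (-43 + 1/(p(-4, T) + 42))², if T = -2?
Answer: 4804864/2601 ≈ 1847.3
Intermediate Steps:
p(R, K) = 1 + K*R (p(R, K) = K*R + 1 = 1 + K*R)
(-43 + 1/(p(-4, T) + 42))² = (-43 + 1/((1 - 2*(-4)) + 42))² = (-43 + 1/((1 + 8) + 42))² = (-43 + 1/(9 + 42))² = (-43 + 1/51)² = (-2192/51)² = 4804864/2601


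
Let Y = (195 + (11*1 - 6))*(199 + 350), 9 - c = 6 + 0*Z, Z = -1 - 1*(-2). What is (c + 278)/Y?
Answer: 281/109800 ≈ 0.0025592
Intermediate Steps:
Z = 1 (Z = -1 + 2 = 1)
c = 3 (c = 9 - (6 + 0*1) = 9 - (6 + 0) = 9 - 1*6 = 9 - 6 = 3)
Y = 109800 (Y = (195 + (11 - 6))*549 = (195 + 5)*549 = 200*549 = 109800)
(c + 278)/Y = (3 + 278)/109800 = 281*(1/109800) = 281/109800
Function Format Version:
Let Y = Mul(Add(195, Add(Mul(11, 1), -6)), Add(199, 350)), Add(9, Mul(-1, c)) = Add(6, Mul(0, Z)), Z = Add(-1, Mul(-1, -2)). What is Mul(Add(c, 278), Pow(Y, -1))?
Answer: Rational(281, 109800) ≈ 0.0025592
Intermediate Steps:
Z = 1 (Z = Add(-1, 2) = 1)
c = 3 (c = Add(9, Mul(-1, Add(6, Mul(0, 1)))) = Add(9, Mul(-1, Add(6, 0))) = Add(9, Mul(-1, 6)) = Add(9, -6) = 3)
Y = 109800 (Y = Mul(Add(195, Add(11, -6)), 549) = Mul(Add(195, 5), 549) = Mul(200, 549) = 109800)
Mul(Add(c, 278), Pow(Y, -1)) = Mul(Add(3, 278), Pow(109800, -1)) = Mul(281, Rational(1, 109800)) = Rational(281, 109800)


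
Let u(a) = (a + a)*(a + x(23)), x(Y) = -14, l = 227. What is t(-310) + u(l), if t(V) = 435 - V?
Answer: 97447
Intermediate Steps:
u(a) = 2*a*(-14 + a) (u(a) = (a + a)*(a - 14) = (2*a)*(-14 + a) = 2*a*(-14 + a))
t(-310) + u(l) = (435 - 1*(-310)) + 2*227*(-14 + 227) = (435 + 310) + 2*227*213 = 745 + 96702 = 97447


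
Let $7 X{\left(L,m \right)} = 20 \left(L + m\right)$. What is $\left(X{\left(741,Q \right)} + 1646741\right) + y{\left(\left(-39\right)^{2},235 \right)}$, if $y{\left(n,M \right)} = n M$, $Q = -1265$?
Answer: $\frac{14018752}{7} \approx 2.0027 \cdot 10^{6}$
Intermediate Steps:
$y{\left(n,M \right)} = M n$
$X{\left(L,m \right)} = \frac{20 L}{7} + \frac{20 m}{7}$ ($X{\left(L,m \right)} = \frac{20 \left(L + m\right)}{7} = \frac{20 L + 20 m}{7} = \frac{20 L}{7} + \frac{20 m}{7}$)
$\left(X{\left(741,Q \right)} + 1646741\right) + y{\left(\left(-39\right)^{2},235 \right)} = \left(\left(\frac{20}{7} \cdot 741 + \frac{20}{7} \left(-1265\right)\right) + 1646741\right) + 235 \left(-39\right)^{2} = \left(\left(\frac{14820}{7} - \frac{25300}{7}\right) + 1646741\right) + 235 \cdot 1521 = \left(- \frac{10480}{7} + 1646741\right) + 357435 = \frac{11516707}{7} + 357435 = \frac{14018752}{7}$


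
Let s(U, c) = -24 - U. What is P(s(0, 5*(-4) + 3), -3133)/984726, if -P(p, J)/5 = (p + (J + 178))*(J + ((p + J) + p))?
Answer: -5224835/54707 ≈ -95.506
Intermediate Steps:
P(p, J) = -5*(2*J + 2*p)*(178 + J + p) (P(p, J) = -5*(p + (J + 178))*(J + ((p + J) + p)) = -5*(p + (178 + J))*(J + ((J + p) + p)) = -5*(178 + J + p)*(J + (J + 2*p)) = -5*(178 + J + p)*(2*J + 2*p) = -5*(2*J + 2*p)*(178 + J + p))
P(s(0, 5*(-4) + 3), -3133)/984726 = (-1780*(-3133) - 1780*(-24 - 1*0) - 10*(-3133)² - 10*(-24 - 1*0)² - 20*(-3133)*(-24 - 1*0))/984726 = (5576740 - 1780*(-24 + 0) - 10*9815689 - 10*(-24 + 0)² - 20*(-3133)*(-24 + 0))*(1/984726) = (5576740 - 1780*(-24) - 98156890 - 10*(-24)² - 20*(-3133)*(-24))*(1/984726) = (5576740 + 42720 - 98156890 - 10*576 - 1503840)*(1/984726) = (5576740 + 42720 - 98156890 - 5760 - 1503840)*(1/984726) = -94047030*1/984726 = -5224835/54707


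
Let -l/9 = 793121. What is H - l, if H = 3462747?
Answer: 10600836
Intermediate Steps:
l = -7138089 (l = -9*793121 = -7138089)
H - l = 3462747 - 1*(-7138089) = 3462747 + 7138089 = 10600836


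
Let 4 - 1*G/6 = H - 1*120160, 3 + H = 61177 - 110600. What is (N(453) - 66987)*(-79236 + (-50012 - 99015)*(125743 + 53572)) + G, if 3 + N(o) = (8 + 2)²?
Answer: 1787491821533030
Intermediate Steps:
H = -49426 (H = -3 + (61177 - 110600) = -3 - 49423 = -49426)
N(o) = 97 (N(o) = -3 + (8 + 2)² = -3 + 10² = -3 + 100 = 97)
G = 1017540 (G = 24 - 6*(-49426 - 1*120160) = 24 - 6*(-49426 - 120160) = 24 - 6*(-169586) = 24 + 1017516 = 1017540)
(N(453) - 66987)*(-79236 + (-50012 - 99015)*(125743 + 53572)) + G = (97 - 66987)*(-79236 + (-50012 - 99015)*(125743 + 53572)) + 1017540 = -66890*(-79236 - 149027*179315) + 1017540 = -66890*(-79236 - 26722776505) + 1017540 = -66890*(-26722855741) + 1017540 = 1787491820515490 + 1017540 = 1787491821533030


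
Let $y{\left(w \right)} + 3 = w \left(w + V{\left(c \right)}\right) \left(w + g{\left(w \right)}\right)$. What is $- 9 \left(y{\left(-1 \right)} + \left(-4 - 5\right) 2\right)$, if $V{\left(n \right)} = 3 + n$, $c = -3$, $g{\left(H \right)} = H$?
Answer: $207$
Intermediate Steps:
$y{\left(w \right)} = -3 + 2 w^{3}$ ($y{\left(w \right)} = -3 + w \left(w + \left(3 - 3\right)\right) \left(w + w\right) = -3 + w \left(w + 0\right) 2 w = -3 + w w 2 w = -3 + w 2 w^{2} = -3 + 2 w^{3}$)
$- 9 \left(y{\left(-1 \right)} + \left(-4 - 5\right) 2\right) = - 9 \left(\left(-3 + 2 \left(-1\right)^{3}\right) + \left(-4 - 5\right) 2\right) = - 9 \left(\left(-3 + 2 \left(-1\right)\right) - 18\right) = - 9 \left(\left(-3 - 2\right) - 18\right) = - 9 \left(-5 - 18\right) = \left(-9\right) \left(-23\right) = 207$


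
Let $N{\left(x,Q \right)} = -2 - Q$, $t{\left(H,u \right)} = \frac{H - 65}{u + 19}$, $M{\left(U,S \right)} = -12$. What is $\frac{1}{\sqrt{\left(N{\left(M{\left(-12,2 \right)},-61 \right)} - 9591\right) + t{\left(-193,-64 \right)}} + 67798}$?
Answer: $\frac{508485}{34474337477} - \frac{i \sqrt{2143410}}{68948674954} \approx 1.475 \cdot 10^{-5} - 2.1234 \cdot 10^{-8} i$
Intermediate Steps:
$t{\left(H,u \right)} = \frac{-65 + H}{19 + u}$
$\frac{1}{\sqrt{\left(N{\left(M{\left(-12,2 \right)},-61 \right)} - 9591\right) + t{\left(-193,-64 \right)}} + 67798} = \frac{1}{\sqrt{\left(\left(-2 - -61\right) - 9591\right) + \frac{-65 - 193}{19 - 64}} + 67798} = \frac{1}{\sqrt{\left(\left(-2 + 61\right) - 9591\right) + \frac{1}{-45} \left(-258\right)} + 67798} = \frac{1}{\sqrt{\left(59 - 9591\right) - - \frac{86}{15}} + 67798} = \frac{1}{\sqrt{-9532 + \frac{86}{15}} + 67798} = \frac{1}{\sqrt{- \frac{142894}{15}} + 67798} = \frac{1}{\frac{i \sqrt{2143410}}{15} + 67798} = \frac{1}{67798 + \frac{i \sqrt{2143410}}{15}}$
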